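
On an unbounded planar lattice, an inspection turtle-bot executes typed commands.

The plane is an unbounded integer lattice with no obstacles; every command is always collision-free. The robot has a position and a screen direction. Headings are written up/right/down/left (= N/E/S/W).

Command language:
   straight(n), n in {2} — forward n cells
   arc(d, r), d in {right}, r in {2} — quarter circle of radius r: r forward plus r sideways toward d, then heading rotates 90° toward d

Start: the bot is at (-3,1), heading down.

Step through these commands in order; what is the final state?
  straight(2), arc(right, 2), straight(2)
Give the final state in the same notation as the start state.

at (-7,-3), heading left

start: at (-3,1), heading down
step 1 (straight(2)): at (-3,-1), heading down
step 2 (arc(right, 2)): at (-5,-3), heading left
step 3 (straight(2)): at (-7,-3), heading left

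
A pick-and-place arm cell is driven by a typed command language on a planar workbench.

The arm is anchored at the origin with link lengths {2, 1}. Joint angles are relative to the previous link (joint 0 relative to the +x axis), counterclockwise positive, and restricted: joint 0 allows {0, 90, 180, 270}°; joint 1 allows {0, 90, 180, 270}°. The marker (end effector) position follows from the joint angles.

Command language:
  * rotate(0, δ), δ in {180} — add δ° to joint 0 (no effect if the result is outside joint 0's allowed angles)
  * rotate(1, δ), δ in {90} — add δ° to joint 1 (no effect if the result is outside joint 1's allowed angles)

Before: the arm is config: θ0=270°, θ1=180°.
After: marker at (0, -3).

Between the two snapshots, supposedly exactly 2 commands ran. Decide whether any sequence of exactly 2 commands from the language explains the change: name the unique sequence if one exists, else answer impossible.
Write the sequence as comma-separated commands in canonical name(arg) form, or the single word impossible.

rotate(1, 90), rotate(1, 90)

begin: config: θ0=270°, θ1=180°
[1] after rotate(1, 90): config: θ0=270°, θ1=270°
[2] after rotate(1, 90): config: θ0=270°, θ1=0°
no rival 2-sequence matches.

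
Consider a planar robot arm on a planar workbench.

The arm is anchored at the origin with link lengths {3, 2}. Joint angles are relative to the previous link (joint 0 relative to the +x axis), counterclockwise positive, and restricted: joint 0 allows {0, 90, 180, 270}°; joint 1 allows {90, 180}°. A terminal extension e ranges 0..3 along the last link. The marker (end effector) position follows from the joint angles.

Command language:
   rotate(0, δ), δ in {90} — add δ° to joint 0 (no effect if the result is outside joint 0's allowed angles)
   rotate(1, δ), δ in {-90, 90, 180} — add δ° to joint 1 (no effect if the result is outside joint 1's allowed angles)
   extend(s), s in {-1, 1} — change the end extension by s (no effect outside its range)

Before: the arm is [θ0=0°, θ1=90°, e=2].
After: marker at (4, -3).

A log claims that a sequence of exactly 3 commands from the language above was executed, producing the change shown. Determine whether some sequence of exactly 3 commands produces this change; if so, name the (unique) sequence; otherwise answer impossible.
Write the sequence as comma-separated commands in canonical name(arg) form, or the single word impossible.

begin: [θ0=0°, θ1=90°, e=2]
t=1 rotate(0, 90) ⇒ [θ0=90°, θ1=90°, e=2]
t=2 rotate(0, 90) ⇒ [θ0=180°, θ1=90°, e=2]
t=3 rotate(0, 90) ⇒ [θ0=270°, θ1=90°, e=2]
no other 3-command option fits: unique.

rotate(0, 90), rotate(0, 90), rotate(0, 90)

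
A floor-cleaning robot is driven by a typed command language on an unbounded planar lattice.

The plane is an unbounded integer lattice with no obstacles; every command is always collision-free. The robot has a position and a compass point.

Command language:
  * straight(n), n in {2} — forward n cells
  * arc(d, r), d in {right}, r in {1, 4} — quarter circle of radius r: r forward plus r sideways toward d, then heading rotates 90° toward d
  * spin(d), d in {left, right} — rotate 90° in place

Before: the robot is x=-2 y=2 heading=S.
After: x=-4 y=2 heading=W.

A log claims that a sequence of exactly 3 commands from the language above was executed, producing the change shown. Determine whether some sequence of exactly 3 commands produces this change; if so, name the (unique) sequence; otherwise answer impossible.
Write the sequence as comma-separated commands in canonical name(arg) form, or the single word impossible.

arc(right, 1), arc(right, 1), spin(left)

key: order matters: swapping arc(right, 1) and spin(left) lands elsewhere
from: x=-2 y=2 heading=S
t=1 arc(right, 1) ⇒ x=-3 y=1 heading=W
t=2 arc(right, 1) ⇒ x=-4 y=2 heading=N
t=3 spin(left) ⇒ x=-4 y=2 heading=W
uniquely the one of 125 3-step routes that fits.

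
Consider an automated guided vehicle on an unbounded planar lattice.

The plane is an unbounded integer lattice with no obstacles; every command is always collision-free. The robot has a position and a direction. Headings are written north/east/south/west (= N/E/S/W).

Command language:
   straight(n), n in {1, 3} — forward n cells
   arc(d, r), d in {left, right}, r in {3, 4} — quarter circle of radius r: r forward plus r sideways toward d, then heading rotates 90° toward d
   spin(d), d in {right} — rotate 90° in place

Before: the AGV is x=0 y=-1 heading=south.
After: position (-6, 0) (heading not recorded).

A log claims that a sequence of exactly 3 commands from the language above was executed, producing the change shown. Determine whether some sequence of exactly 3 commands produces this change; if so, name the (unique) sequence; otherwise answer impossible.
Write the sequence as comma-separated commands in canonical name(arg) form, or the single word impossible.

key: running straight(1) before arc(right, 3) would end elsewhere — order is forced
start: x=0 y=-1 heading=south
1. arc(right, 3) → x=-3 y=-4 heading=west
2. arc(right, 3) → x=-6 y=-1 heading=north
3. straight(1) → x=-6 y=0 heading=north
no other 3-command option fits: unique.

arc(right, 3), arc(right, 3), straight(1)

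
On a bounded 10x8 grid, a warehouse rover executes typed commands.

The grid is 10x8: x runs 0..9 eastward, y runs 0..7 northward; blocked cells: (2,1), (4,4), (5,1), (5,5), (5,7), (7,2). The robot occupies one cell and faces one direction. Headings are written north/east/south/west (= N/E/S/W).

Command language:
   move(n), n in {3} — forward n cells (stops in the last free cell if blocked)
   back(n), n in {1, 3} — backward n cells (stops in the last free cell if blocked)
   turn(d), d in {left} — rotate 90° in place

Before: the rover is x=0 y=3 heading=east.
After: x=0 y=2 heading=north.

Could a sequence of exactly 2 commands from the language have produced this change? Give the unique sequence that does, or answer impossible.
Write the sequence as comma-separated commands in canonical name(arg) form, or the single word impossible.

key: running back(1) before turn(left) would end elsewhere — order is forced
start: x=0 y=3 heading=east
step 1 (turn(left)): x=0 y=3 heading=north
step 2 (back(1)): x=0 y=2 heading=north
uniquely the one of 16 2-step routes that fits.

turn(left), back(1)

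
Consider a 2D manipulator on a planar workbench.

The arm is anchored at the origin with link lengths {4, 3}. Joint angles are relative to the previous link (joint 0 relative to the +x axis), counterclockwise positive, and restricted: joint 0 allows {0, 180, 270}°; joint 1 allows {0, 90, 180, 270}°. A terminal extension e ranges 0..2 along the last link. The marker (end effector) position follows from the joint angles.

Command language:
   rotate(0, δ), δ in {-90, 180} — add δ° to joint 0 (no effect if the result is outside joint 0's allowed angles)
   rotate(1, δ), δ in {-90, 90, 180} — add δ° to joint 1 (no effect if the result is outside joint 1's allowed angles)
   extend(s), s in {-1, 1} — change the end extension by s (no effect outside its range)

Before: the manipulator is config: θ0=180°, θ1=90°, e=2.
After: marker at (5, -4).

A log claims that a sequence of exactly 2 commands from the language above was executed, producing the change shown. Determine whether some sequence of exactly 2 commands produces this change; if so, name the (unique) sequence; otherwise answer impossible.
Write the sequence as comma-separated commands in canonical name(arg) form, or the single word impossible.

key: order matters: swapping rotate(0, 180) and rotate(0, -90) lands elsewhere
initial: config: θ0=180°, θ1=90°, e=2
1. rotate(0, 180) → config: θ0=0°, θ1=90°, e=2
2. rotate(0, -90) → config: θ0=270°, θ1=90°, e=2
all 49 alternatives checked — unique.

rotate(0, 180), rotate(0, -90)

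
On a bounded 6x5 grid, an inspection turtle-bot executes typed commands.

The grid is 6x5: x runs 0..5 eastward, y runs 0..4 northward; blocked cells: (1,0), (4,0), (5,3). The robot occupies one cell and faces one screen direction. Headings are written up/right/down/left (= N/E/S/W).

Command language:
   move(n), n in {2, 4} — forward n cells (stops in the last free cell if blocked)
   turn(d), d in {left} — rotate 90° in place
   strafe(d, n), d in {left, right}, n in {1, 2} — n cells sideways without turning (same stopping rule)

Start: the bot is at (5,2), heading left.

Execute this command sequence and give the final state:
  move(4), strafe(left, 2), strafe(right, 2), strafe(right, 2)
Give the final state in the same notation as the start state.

at (1,4), heading left

initial: at (5,2), heading left
step 1 (move(4)): at (1,2), heading left
step 2 (strafe(left, 2)): at (1,1), heading left
step 3 (strafe(right, 2)): at (1,3), heading left
step 4 (strafe(right, 2)): at (1,4), heading left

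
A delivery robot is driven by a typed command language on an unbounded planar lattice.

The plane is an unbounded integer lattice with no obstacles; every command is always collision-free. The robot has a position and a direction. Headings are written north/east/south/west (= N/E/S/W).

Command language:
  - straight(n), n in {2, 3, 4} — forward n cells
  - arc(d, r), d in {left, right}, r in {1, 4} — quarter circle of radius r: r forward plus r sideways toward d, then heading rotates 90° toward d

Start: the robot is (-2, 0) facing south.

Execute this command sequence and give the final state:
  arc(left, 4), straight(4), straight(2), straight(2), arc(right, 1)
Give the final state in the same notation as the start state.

(11, -5) facing south

begin: (-2, 0) facing south
step 1 (arc(left, 4)): (2, -4) facing east
step 2 (straight(4)): (6, -4) facing east
step 3 (straight(2)): (8, -4) facing east
step 4 (straight(2)): (10, -4) facing east
step 5 (arc(right, 1)): (11, -5) facing south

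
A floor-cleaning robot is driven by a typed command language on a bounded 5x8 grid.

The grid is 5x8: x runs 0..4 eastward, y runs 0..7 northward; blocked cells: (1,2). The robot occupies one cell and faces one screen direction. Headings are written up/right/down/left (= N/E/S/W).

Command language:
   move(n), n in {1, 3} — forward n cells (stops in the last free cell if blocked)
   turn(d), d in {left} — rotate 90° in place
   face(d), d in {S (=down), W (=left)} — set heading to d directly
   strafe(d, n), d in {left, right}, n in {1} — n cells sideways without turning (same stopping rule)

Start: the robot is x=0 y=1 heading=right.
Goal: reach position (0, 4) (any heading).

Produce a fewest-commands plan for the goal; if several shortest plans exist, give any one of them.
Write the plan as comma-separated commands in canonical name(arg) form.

begin: x=0 y=1 heading=right
t=1 turn(left) ⇒ x=0 y=1 heading=up
t=2 move(3) ⇒ x=0 y=4 heading=up
minimal: 2 command(s), checked below 2.

turn(left), move(3)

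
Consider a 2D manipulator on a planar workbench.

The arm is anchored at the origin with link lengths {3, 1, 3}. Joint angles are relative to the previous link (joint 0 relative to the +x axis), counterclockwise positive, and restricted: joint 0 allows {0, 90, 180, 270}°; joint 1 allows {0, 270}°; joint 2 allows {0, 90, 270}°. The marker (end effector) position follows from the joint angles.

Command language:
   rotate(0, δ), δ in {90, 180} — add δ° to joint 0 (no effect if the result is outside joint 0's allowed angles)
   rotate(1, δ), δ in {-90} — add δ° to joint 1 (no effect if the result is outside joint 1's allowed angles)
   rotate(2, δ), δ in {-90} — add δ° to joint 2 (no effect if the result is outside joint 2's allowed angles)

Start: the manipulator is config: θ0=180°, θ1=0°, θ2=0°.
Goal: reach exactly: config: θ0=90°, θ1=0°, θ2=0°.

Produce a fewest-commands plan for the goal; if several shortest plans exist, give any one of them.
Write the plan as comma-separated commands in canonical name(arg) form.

begin: config: θ0=180°, θ1=0°, θ2=0°
1. rotate(0, 90) → config: θ0=270°, θ1=0°, θ2=0°
2. rotate(0, 180) → config: θ0=90°, θ1=0°, θ2=0°
nothing shorter than 2 reaches the goal.

rotate(0, 90), rotate(0, 180)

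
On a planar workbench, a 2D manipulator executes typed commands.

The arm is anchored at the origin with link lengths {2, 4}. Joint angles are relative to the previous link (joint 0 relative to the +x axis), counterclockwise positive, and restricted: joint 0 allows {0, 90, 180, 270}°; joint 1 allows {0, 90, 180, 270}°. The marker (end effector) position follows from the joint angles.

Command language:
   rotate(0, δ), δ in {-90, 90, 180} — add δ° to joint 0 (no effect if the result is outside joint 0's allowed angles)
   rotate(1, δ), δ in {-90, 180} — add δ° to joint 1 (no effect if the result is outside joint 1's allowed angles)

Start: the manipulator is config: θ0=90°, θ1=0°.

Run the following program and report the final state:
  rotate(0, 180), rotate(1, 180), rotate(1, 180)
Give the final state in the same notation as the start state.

config: θ0=270°, θ1=0°

start: config: θ0=90°, θ1=0°
1. rotate(0, 180) → config: θ0=270°, θ1=0°
2. rotate(1, 180) → config: θ0=270°, θ1=180°
3. rotate(1, 180) → config: θ0=270°, θ1=0°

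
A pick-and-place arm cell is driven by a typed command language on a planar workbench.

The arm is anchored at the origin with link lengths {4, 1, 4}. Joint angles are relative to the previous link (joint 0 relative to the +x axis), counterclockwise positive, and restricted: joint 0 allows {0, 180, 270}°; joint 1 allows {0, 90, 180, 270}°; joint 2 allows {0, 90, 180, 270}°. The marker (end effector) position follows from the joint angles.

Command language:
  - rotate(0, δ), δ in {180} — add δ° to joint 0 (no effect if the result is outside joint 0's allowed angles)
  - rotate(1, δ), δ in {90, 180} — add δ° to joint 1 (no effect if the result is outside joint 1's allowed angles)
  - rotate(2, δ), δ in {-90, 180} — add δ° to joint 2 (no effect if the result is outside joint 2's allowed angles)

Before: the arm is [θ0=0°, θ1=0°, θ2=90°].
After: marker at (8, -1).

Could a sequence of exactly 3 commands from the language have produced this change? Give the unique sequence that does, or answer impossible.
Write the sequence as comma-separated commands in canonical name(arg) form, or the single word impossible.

rotate(1, 90), rotate(1, 90), rotate(1, 90)

t0: [θ0=0°, θ1=0°, θ2=90°]
step 1 (rotate(1, 90)): [θ0=0°, θ1=90°, θ2=90°]
step 2 (rotate(1, 90)): [θ0=0°, θ1=180°, θ2=90°]
step 3 (rotate(1, 90)): [θ0=0°, θ1=270°, θ2=90°]
all 125 alternatives checked — unique.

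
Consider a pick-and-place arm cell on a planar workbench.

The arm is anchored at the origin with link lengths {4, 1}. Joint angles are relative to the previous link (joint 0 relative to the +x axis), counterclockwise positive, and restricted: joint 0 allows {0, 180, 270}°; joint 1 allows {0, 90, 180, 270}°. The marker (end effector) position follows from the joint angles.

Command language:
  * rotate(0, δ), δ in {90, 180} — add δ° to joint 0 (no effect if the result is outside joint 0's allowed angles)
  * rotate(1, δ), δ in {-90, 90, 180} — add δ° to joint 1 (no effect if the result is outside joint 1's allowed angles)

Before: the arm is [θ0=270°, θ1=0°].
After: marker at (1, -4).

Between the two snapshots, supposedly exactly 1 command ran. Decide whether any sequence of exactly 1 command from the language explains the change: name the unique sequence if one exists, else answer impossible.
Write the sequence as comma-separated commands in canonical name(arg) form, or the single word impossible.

rotate(1, 90)

t0: [θ0=270°, θ1=0°]
[1] after rotate(1, 90): [θ0=270°, θ1=90°]
uniquely the one of 5 1-step routes that fits.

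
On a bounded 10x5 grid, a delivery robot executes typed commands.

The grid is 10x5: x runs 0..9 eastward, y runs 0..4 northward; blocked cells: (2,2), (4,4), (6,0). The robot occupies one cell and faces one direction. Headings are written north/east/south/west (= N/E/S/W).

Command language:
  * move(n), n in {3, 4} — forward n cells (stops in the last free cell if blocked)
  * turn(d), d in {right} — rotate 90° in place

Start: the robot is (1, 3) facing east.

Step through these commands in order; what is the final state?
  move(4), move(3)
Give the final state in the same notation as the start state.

(8, 3) facing east

begin: (1, 3) facing east
t=1 move(4) ⇒ (5, 3) facing east
t=2 move(3) ⇒ (8, 3) facing east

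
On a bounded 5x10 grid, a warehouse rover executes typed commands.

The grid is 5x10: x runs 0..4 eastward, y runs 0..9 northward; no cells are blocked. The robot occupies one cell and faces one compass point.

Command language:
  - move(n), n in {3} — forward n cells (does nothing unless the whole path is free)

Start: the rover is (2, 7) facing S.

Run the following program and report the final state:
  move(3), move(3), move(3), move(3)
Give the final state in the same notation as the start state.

from: (2, 7) facing S
[1] after move(3): (2, 4) facing S
[2] after move(3): (2, 1) facing S
[3] after move(3): (2, 1) facing S
[4] after move(3): (2, 1) facing S

(2, 1) facing S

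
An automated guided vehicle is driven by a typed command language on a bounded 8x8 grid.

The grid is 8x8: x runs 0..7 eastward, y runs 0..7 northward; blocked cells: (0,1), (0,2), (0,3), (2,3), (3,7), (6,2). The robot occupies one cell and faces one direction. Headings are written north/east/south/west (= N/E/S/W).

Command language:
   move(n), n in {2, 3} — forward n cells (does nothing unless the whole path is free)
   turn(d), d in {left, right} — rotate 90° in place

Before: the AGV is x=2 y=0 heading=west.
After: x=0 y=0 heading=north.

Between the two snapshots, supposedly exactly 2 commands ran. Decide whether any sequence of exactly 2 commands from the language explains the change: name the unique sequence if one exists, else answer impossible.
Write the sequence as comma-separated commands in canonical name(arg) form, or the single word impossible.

key: position moved to (0,0) AND the heading swung to N — translation plus rotation needed
t0: x=2 y=0 heading=west
1. move(2) → x=0 y=0 heading=west
2. turn(right) → x=0 y=0 heading=north
uniquely the one of 16 2-step routes that fits.

move(2), turn(right)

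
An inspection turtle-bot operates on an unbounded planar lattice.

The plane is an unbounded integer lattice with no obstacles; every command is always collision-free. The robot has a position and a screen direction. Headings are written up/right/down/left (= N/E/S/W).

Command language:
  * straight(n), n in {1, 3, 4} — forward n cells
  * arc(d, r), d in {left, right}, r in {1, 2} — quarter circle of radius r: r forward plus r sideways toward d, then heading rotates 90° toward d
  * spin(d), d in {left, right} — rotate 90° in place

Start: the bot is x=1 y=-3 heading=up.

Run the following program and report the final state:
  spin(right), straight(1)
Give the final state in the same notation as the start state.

initial: x=1 y=-3 heading=up
step 1 (spin(right)): x=1 y=-3 heading=right
step 2 (straight(1)): x=2 y=-3 heading=right

x=2 y=-3 heading=right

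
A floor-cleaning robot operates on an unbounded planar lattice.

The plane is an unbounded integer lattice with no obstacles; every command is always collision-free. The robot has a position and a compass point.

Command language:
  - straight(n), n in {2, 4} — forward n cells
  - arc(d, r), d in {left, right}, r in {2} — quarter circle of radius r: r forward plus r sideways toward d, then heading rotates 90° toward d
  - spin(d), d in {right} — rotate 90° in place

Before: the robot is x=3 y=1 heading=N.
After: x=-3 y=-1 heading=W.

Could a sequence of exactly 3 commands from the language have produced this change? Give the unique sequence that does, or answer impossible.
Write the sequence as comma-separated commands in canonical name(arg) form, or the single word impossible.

key: order matters: swapping arc(left, 2) and arc(right, 2) lands elsewhere
begin: x=3 y=1 heading=N
1. arc(left, 2) → x=1 y=3 heading=W
2. arc(left, 2) → x=-1 y=1 heading=S
3. arc(right, 2) → x=-3 y=-1 heading=W
uniquely the one of 125 3-step routes that fits.

arc(left, 2), arc(left, 2), arc(right, 2)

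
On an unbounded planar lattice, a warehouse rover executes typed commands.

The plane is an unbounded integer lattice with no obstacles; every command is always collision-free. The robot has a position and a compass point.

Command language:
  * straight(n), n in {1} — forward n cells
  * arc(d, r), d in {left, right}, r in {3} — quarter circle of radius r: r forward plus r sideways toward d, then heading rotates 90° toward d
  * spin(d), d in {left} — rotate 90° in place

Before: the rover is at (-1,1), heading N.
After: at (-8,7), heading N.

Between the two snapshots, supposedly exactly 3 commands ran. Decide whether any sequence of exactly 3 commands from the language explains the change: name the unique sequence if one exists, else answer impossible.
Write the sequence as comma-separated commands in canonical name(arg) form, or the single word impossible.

key: running arc(right, 3) before arc(left, 3) would end elsewhere — order is forced
initial: at (-1,1), heading N
step 1 (arc(left, 3)): at (-4,4), heading W
step 2 (straight(1)): at (-5,4), heading W
step 3 (arc(right, 3)): at (-8,7), heading N
no rival 3-sequence matches.

arc(left, 3), straight(1), arc(right, 3)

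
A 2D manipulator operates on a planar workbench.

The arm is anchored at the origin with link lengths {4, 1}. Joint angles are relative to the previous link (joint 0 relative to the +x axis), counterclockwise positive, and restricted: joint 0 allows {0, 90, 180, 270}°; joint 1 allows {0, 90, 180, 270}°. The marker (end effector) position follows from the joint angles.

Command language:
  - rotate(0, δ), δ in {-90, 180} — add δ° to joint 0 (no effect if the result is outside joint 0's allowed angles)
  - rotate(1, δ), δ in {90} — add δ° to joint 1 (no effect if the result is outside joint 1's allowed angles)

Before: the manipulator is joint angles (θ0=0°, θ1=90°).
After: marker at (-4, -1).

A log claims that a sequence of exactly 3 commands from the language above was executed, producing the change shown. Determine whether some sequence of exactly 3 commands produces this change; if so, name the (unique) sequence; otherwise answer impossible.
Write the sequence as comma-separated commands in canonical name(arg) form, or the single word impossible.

from: joint angles (θ0=0°, θ1=90°)
1. rotate(0, 180) → joint angles (θ0=180°, θ1=90°)
2. rotate(0, 180) → joint angles (θ0=0°, θ1=90°)
3. rotate(0, 180) → joint angles (θ0=180°, θ1=90°)
uniquely the one of 27 3-step routes that fits.

rotate(0, 180), rotate(0, 180), rotate(0, 180)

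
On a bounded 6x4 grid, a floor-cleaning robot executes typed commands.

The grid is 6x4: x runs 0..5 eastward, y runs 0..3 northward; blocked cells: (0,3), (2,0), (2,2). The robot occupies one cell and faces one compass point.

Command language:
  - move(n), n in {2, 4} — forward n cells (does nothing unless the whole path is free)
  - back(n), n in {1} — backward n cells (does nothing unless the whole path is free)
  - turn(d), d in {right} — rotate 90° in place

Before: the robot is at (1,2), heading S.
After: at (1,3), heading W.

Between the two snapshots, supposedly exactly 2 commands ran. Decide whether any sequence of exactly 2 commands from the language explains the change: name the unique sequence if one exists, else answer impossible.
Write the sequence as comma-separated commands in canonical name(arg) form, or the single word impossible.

back(1), turn(right)

key: running turn(right) before back(1) would end elsewhere — order is forced
t0: at (1,2), heading S
1. back(1) → at (1,3), heading S
2. turn(right) → at (1,3), heading W
no other 2-command option fits: unique.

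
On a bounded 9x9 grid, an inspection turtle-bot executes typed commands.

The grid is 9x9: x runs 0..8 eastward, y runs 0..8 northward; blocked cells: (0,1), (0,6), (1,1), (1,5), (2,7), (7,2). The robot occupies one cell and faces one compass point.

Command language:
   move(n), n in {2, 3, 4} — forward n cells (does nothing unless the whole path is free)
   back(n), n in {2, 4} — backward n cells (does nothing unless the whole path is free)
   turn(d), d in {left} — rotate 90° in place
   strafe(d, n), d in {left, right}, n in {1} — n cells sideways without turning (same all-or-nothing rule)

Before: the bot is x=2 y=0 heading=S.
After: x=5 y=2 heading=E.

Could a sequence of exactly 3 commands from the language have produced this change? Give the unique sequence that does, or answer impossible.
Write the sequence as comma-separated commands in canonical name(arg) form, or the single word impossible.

key: position moved to (5,2) AND the heading swung to E — translation plus rotation needed
from: x=2 y=0 heading=S
1. back(2) → x=2 y=2 heading=S
2. turn(left) → x=2 y=2 heading=E
3. move(3) → x=5 y=2 heading=E
uniquely the one of 512 3-step routes that fits.

back(2), turn(left), move(3)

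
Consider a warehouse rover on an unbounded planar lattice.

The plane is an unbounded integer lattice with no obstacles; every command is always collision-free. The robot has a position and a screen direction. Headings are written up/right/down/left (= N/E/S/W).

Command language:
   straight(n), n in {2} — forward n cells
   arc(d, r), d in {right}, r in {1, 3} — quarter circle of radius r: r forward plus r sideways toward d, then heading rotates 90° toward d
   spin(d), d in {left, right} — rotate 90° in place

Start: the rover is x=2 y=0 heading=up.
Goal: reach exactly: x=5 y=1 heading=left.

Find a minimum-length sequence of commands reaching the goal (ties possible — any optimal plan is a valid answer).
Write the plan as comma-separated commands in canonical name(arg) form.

arc(right, 3), arc(right, 1), arc(right, 1)

t0: x=2 y=0 heading=up
step 1 (arc(right, 3)): x=5 y=3 heading=right
step 2 (arc(right, 1)): x=6 y=2 heading=down
step 3 (arc(right, 1)): x=5 y=1 heading=left
minimal: 3 command(s), checked below 3.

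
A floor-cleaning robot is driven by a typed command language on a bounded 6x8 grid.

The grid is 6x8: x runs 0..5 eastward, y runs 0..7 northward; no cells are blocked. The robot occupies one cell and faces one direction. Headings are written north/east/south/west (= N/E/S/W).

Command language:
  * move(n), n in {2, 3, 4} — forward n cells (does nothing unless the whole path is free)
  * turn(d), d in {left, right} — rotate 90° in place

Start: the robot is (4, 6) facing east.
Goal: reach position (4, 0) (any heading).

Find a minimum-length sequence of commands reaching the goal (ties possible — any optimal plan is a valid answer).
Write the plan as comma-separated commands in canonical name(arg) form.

turn(right), move(3), move(3)

initial: (4, 6) facing east
[1] after turn(right): (4, 6) facing south
[2] after move(3): (4, 3) facing south
[3] after move(3): (4, 0) facing south
nothing shorter than 3 reaches the goal.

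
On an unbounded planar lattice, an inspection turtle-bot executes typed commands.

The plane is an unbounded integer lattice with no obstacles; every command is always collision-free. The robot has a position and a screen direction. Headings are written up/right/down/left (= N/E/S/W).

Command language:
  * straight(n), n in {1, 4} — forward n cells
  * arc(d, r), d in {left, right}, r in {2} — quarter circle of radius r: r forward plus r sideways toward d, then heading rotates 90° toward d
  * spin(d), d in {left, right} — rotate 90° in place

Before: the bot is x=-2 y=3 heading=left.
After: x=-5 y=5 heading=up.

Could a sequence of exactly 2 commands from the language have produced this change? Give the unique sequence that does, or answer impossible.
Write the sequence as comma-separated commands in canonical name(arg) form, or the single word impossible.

straight(1), arc(right, 2)

key: cell and facing (now N) both changed — the 2 commands mix motion and turning
begin: x=-2 y=3 heading=left
t=1 straight(1) ⇒ x=-3 y=3 heading=left
t=2 arc(right, 2) ⇒ x=-5 y=5 heading=up
uniquely the one of 36 2-step routes that fits.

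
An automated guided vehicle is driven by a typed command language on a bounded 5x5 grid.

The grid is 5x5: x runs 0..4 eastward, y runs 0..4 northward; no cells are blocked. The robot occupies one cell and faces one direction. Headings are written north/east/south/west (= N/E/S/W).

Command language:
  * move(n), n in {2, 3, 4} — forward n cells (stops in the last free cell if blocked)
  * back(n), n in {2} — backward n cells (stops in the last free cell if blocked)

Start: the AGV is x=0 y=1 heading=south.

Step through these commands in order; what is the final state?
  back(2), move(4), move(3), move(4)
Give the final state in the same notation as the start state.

from: x=0 y=1 heading=south
t=1 back(2) ⇒ x=0 y=3 heading=south
t=2 move(4) ⇒ x=0 y=0 heading=south
t=3 move(3) ⇒ x=0 y=0 heading=south
t=4 move(4) ⇒ x=0 y=0 heading=south

x=0 y=0 heading=south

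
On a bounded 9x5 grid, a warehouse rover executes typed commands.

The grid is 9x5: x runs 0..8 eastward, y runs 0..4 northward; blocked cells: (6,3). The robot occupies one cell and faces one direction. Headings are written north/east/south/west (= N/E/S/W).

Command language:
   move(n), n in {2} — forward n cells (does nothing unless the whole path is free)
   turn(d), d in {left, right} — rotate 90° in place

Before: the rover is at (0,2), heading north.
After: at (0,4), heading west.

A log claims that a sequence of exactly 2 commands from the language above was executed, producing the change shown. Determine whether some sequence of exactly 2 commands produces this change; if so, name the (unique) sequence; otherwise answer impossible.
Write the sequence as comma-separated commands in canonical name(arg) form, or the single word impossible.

key: order matters: swapping move(2) and turn(left) lands elsewhere
t0: at (0,2), heading north
t=1 move(2) ⇒ at (0,4), heading north
t=2 turn(left) ⇒ at (0,4), heading west
no rival 2-sequence matches.

move(2), turn(left)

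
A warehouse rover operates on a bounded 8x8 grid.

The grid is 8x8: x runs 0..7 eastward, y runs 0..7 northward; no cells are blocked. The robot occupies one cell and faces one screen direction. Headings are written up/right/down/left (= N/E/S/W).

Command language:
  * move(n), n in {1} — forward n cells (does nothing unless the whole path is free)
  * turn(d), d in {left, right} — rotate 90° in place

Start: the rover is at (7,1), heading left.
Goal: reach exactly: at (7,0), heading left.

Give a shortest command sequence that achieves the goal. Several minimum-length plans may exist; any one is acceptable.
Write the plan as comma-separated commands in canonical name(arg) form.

turn(left), move(1), turn(right)

t0: at (7,1), heading left
[1] after turn(left): at (7,1), heading down
[2] after move(1): at (7,0), heading down
[3] after turn(right): at (7,0), heading left
minimal: 3 command(s), checked below 3.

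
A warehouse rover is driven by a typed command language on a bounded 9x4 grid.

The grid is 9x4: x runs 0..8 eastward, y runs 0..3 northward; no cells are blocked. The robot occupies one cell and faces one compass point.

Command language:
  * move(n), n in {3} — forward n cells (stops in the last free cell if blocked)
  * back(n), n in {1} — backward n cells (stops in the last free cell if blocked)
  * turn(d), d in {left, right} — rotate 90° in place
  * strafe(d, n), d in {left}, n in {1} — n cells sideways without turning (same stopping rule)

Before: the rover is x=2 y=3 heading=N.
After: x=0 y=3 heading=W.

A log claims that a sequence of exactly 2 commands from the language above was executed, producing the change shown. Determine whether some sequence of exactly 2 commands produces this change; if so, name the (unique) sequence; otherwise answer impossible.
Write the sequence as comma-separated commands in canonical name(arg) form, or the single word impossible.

key: move(3) runs into the grid edge before its full distance
begin: x=2 y=3 heading=N
[1] after turn(left): x=2 y=3 heading=W
[2] after move(3): x=0 y=3 heading=W
no rival 2-sequence matches.

turn(left), move(3)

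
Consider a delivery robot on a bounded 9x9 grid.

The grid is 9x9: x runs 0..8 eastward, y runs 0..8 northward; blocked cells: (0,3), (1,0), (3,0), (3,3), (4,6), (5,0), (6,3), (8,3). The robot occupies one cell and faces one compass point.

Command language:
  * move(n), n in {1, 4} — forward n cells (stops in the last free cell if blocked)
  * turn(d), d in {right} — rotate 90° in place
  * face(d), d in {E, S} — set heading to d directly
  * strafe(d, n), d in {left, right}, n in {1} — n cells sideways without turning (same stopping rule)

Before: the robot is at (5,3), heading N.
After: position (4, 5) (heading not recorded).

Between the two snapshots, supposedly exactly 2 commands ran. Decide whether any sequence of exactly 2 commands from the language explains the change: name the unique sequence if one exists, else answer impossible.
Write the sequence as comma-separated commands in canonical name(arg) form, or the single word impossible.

strafe(left, 1), move(4)

key: move(4) is stopped early by the blocked cell at (4,6)
begin: at (5,3), heading N
step 1 (strafe(left, 1)): at (4,3), heading N
step 2 (move(4)): at (4,5), heading N
uniquely the one of 49 2-step routes that fits.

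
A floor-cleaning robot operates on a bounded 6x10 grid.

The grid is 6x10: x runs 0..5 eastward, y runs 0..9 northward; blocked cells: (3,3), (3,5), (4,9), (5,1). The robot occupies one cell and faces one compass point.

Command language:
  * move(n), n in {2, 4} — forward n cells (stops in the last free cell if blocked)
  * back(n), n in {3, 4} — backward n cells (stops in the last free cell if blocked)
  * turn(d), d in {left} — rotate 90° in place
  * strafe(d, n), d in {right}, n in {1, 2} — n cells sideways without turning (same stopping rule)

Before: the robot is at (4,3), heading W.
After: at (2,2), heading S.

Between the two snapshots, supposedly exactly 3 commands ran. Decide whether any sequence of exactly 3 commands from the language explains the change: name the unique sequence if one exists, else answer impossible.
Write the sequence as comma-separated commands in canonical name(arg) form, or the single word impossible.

every 3-command combo misses the target.

impossible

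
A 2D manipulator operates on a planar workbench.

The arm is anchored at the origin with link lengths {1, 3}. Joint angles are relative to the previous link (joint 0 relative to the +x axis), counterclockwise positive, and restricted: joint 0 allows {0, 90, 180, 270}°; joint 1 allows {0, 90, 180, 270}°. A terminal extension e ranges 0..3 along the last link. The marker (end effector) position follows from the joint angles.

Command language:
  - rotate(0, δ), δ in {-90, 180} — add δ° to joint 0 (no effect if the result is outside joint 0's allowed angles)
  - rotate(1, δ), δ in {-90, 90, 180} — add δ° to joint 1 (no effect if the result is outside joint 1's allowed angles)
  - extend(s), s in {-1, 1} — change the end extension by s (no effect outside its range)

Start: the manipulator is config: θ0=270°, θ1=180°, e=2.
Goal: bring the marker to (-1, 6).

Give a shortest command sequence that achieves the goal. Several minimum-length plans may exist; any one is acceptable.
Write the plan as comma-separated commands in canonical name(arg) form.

extend(1), rotate(0, -90), rotate(1, 90)

from: config: θ0=270°, θ1=180°, e=2
t=1 extend(1) ⇒ config: θ0=270°, θ1=180°, e=3
t=2 rotate(0, -90) ⇒ config: θ0=180°, θ1=180°, e=3
t=3 rotate(1, 90) ⇒ config: θ0=180°, θ1=270°, e=3
shorter routes all fall short; 3 is best.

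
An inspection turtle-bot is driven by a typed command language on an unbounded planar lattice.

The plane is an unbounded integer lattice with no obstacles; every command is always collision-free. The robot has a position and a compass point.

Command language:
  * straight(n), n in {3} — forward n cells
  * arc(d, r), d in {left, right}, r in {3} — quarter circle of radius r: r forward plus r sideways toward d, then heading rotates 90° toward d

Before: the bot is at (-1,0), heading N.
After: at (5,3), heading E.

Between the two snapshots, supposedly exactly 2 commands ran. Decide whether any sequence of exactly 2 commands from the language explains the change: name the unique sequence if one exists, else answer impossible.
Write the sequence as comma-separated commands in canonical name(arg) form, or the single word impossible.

key: cell and facing (now E) both changed — the 2 commands mix motion and turning
begin: at (-1,0), heading N
t=1 arc(right, 3) ⇒ at (2,3), heading E
t=2 straight(3) ⇒ at (5,3), heading E
all 9 alternatives checked — unique.

arc(right, 3), straight(3)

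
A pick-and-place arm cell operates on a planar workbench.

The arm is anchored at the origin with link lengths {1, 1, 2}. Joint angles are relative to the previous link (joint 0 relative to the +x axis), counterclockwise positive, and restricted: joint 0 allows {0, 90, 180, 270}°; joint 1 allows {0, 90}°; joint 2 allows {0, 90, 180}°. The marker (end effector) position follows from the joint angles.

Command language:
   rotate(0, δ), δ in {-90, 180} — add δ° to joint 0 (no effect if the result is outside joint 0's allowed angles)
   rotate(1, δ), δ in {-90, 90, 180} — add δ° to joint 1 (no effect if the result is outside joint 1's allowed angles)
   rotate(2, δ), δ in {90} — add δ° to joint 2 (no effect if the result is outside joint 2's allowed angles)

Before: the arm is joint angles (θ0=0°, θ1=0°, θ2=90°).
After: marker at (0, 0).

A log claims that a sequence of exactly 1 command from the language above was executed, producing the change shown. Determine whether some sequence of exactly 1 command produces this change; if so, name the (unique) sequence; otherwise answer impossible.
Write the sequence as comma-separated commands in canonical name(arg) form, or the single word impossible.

rotate(2, 90)

start: joint angles (θ0=0°, θ1=0°, θ2=90°)
step 1 (rotate(2, 90)): joint angles (θ0=0°, θ1=0°, θ2=180°)
all 6 alternatives checked — unique.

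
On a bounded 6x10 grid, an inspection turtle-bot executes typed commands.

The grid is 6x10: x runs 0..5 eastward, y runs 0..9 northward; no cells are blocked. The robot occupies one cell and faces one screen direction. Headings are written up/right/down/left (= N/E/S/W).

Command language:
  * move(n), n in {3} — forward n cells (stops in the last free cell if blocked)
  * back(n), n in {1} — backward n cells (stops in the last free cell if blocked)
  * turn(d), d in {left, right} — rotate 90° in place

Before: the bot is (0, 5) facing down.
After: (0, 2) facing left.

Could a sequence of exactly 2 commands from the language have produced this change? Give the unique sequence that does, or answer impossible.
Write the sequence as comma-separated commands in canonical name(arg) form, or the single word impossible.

move(3), turn(right)

key: order matters: swapping move(3) and turn(right) lands elsewhere
initial: (0, 5) facing down
[1] after move(3): (0, 2) facing down
[2] after turn(right): (0, 2) facing left
uniquely the one of 16 2-step routes that fits.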